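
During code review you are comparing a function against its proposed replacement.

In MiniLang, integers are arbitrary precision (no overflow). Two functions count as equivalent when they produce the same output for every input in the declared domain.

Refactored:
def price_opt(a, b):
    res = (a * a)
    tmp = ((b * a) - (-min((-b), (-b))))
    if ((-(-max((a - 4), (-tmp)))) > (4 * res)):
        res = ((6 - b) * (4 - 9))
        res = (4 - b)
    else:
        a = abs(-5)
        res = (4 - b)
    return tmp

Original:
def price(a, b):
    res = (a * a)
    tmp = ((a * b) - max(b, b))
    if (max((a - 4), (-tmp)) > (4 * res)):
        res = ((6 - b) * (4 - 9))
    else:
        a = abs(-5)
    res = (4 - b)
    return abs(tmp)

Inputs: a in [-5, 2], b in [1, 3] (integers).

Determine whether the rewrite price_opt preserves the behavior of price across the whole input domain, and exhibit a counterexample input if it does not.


On input a=-5, b=1, price returns 6 while price_opt returns -6.
verdict: not equivalent; witness: a=-5, b=1


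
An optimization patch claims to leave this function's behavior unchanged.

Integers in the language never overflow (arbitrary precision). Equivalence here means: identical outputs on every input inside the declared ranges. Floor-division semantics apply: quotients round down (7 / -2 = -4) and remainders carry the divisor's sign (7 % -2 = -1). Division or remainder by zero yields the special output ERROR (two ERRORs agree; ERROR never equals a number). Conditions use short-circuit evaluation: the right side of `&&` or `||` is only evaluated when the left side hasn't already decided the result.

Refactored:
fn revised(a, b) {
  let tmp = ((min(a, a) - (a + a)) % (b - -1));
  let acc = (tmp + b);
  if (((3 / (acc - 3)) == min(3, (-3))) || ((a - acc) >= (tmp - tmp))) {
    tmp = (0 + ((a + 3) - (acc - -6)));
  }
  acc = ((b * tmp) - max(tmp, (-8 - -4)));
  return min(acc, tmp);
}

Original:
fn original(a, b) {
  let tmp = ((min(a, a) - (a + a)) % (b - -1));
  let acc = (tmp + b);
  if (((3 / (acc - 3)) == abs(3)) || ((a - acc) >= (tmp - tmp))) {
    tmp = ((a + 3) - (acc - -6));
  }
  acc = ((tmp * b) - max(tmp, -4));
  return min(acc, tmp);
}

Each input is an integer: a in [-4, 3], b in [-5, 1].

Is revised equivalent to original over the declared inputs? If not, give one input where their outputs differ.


Input a=-3, b=1: 0 from original versus -8 from revised.
verdict: not equivalent; witness: a=-3, b=1


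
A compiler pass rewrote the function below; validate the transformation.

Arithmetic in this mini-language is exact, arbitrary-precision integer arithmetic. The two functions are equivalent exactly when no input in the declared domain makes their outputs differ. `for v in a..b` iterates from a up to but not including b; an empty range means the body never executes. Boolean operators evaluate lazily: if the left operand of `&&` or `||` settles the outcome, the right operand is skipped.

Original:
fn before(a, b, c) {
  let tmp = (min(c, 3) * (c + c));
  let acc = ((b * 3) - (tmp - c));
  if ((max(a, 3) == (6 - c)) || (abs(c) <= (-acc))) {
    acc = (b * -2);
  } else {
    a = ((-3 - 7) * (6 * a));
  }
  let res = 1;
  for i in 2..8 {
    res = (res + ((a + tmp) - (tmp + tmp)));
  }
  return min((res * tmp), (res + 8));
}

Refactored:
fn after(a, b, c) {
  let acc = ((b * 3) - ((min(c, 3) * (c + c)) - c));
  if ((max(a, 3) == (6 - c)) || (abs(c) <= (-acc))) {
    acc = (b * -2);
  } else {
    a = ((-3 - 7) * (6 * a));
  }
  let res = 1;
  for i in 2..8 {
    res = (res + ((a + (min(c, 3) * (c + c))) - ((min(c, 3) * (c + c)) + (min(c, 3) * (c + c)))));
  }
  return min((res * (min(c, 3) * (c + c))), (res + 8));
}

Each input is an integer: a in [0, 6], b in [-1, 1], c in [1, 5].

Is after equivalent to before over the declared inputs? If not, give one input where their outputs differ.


The two versions differ — the changes include statement counts differ; and local variable names differ; and constant usage differs; and arithmetic usage differs; and min/max/abs usage differs.
Spot check at a=4, b=-1, c=1 — before: tmp becomes 2; next acc becomes -4; next ((max(a, 3) == (6 - c)) || (abs(c) <= (-acc))) evaluates to true; next acc becomes 2; next res becomes 1; next at i=2:; next res becomes 3; next at i=3:; next res becomes 5; next at i=4:; next res becomes 7; next at i=5:; next res becomes 9; next at i=6:; next res becomes 11; next at i=7:; next res becomes 13; next final value 21. after: acc becomes -4; next ((max(a, 3) == (6 - c)) || (abs(c) <= (-acc))) evaluates to true; next acc becomes 2; next res becomes 1; next at i=2:; next res becomes 3; next at i=3:; next res becomes 5; next at i=4:; next res becomes 7; next at i=5:; next res becomes 9; next at i=6:; next res becomes 11; next at i=7:; next res becomes 13; next final value 21. Both give 21.
Sweeping the whole domain (105 inputs) finds no disagreement.
verdict: equivalent


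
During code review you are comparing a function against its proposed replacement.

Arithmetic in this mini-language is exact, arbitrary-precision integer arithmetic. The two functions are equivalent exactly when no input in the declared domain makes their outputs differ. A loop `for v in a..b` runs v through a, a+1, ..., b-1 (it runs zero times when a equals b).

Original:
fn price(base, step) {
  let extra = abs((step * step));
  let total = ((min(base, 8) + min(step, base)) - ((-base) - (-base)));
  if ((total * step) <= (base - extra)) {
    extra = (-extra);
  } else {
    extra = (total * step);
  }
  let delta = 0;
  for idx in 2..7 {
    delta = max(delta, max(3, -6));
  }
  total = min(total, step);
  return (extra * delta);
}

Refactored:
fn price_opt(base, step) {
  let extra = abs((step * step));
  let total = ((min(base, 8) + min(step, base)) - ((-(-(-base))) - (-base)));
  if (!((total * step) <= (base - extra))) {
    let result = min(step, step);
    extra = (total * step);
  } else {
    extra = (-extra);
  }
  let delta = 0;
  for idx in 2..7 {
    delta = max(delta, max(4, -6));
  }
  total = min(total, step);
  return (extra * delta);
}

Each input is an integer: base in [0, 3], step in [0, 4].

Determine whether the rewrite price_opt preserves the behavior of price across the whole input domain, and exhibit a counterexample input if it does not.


These are not equivalent — on base=1, step=1 the outputs split (6 vs 8).
price: extra=1, then total=2, then ((total * step) <= (base - extra)) is false, then extra=2, then delta=0, then (idx=2), then delta=3, then (idx=3), then delta=3, then (idx=4), then delta=3, then (idx=5), then delta=3, then (idx=6), then delta=3, then total=1, then returns 6
price_opt: extra=1, then total=2, then (!((total * step) <= (base - extra))) is true, then result=1, then extra=2, then delta=0, then (idx=2), then delta=4, then (idx=3), then delta=4, then (idx=4), then delta=4, then (idx=5), then delta=4, then (idx=6), then delta=4, then total=1, then returns 8
verdict: not equivalent; witness: base=1, step=1


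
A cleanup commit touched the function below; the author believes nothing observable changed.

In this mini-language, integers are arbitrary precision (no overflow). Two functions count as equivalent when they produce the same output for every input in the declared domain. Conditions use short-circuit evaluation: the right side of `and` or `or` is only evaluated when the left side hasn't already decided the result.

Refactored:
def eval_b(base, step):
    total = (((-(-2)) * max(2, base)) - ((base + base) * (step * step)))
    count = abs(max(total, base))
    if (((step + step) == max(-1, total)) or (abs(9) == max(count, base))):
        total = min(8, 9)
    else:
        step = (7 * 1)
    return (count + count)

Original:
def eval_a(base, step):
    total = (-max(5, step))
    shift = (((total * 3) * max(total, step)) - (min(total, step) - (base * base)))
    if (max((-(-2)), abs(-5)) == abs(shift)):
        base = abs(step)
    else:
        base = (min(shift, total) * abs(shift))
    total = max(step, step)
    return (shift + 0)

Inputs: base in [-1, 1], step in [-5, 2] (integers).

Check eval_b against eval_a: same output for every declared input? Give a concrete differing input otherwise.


Input base=-1, step=-5: 81 from eval_a versus 108 from eval_b.
verdict: not equivalent; witness: base=-1, step=-5


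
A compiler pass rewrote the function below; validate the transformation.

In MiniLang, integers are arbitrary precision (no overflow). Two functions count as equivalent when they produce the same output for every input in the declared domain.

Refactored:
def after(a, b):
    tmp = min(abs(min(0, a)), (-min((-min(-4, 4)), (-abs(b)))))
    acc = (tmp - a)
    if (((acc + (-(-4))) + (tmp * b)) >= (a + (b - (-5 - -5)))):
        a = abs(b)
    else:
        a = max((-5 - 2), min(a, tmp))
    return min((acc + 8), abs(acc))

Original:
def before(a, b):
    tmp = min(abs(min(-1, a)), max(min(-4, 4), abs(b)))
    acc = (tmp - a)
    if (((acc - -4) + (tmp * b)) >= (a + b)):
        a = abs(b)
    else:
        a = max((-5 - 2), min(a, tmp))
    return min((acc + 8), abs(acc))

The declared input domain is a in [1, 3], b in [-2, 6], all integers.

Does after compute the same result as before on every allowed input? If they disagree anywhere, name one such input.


Consider the input a=1, b=-2.
before: tmp = 1; acc = 0; (((acc - -4) + (tmp * b)) >= (a + b)) -> true; a = 2; return 0
after: tmp = 0; acc = -1; (((acc + (-(-4))) + (tmp * b)) >= (a + (b - (-5 - -5)))) -> true; a = 2; return 1
0 vs 1 — the two versions disagree here.
verdict: not equivalent; witness: a=1, b=-2


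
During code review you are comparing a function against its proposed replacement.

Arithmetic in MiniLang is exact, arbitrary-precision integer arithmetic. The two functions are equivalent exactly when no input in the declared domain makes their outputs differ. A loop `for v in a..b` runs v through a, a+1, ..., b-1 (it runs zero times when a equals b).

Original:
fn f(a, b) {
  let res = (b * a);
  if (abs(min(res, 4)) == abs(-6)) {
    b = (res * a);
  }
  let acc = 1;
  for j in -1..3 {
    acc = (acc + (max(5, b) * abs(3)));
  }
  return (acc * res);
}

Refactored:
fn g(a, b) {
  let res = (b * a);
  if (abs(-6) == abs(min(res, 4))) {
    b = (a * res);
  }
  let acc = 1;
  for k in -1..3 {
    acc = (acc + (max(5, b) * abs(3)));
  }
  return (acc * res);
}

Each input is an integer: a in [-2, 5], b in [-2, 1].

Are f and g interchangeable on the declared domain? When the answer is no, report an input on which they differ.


Reading the diff, among the changes: local variable names differ.
One worked example (a=3, b=-2) — f: res=-6, then (abs(min(res, 4)) == abs(-6)) is true, then b=-18, then acc=1, then (j=-1), then acc=16, then (j=0), then acc=31, then (j=1), then acc=46, then (j=2), then acc=61, then returns -366; g: res=-6, then (abs(-6) == abs(min(res, 4))) is true, then b=-18, then acc=1, then (k=-1), then acc=16, then (k=0), then acc=31, then (k=1), then acc=46, then (k=2), then acc=61, then returns -366; agreement on -366.
Every one of the 32 inputs gives matching results.
verdict: equivalent


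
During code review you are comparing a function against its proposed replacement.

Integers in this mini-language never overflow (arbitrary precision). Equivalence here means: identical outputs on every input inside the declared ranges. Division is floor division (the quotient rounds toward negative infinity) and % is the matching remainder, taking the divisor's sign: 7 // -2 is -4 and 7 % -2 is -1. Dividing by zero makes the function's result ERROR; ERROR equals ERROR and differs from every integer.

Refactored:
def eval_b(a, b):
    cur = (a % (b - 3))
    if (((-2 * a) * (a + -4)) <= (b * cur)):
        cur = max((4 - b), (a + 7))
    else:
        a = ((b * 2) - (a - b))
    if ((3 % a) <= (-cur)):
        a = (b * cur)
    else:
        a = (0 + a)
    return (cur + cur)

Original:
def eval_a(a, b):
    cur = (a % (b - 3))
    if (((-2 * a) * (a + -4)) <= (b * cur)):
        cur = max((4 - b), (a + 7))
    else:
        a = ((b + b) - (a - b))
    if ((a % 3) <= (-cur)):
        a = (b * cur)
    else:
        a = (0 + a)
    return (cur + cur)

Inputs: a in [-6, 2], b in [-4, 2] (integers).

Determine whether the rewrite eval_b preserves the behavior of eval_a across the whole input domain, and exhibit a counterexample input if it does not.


Take a=0, b=-4.
eval_a: cur := 0 | (((-2 * a) * (a + -4)) <= (b * cur)): true | cur := 8 | ((a % 3) <= (-cur)): false | a := 0 | result 16
eval_b: cur := 0 | (((-2 * a) * (a + -4)) <= (b * cur)): true | cur := 8 | divide-by-zero, output ERROR
16 != ERROR, so the rewrite changes behavior.
verdict: not equivalent; witness: a=0, b=-4


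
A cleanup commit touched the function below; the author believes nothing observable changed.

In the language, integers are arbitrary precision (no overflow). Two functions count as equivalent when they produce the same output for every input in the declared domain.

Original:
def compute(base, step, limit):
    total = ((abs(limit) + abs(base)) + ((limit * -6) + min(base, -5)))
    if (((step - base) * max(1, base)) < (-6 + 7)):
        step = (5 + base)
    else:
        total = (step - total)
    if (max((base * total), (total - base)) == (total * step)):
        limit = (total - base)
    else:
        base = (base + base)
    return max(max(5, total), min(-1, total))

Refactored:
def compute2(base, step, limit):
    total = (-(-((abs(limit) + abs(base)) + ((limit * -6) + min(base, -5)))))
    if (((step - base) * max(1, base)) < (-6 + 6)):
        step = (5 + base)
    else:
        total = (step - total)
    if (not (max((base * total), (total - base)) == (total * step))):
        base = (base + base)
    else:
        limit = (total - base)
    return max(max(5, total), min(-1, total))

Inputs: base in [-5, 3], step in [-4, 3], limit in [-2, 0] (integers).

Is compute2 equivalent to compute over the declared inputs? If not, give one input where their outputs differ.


Not equivalent: base=-4, step=-4, limit=-2 separates them (13 vs 5).
compute: total := 13 | (((step - base) * max(1, base)) < (-6 + 7)): true | step := 1 | (max((base * total), (total - base)) == (total * step)): false | base := -8 | result 13
compute2: total := 13 | (((step - base) * max(1, base)) < (-6 + 6)): false | total := -17 | (not (max((base * total), (total - base)) == (total * step))): false | limit := -13 | result 5
verdict: not equivalent; witness: base=-4, step=-4, limit=-2


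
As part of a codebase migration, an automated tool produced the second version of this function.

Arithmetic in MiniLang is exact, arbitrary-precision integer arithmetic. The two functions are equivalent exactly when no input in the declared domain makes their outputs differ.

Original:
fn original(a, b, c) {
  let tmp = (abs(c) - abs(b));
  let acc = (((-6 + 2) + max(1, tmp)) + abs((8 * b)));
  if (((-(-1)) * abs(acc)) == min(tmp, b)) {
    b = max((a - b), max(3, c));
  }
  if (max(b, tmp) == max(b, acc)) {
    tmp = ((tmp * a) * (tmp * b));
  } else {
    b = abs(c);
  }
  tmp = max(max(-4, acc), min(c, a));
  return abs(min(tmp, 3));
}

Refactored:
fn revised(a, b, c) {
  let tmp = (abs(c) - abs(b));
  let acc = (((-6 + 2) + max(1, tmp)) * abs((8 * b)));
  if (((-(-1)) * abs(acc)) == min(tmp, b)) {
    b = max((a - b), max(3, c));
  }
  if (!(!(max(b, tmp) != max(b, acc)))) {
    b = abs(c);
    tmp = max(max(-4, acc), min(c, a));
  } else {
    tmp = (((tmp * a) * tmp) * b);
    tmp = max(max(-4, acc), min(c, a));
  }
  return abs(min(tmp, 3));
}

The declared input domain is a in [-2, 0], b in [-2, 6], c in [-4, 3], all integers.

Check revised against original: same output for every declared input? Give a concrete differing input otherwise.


a=-2, b=-2, c=-4 yields 3 from original but 4 from revised.
verdict: not equivalent; witness: a=-2, b=-2, c=-4


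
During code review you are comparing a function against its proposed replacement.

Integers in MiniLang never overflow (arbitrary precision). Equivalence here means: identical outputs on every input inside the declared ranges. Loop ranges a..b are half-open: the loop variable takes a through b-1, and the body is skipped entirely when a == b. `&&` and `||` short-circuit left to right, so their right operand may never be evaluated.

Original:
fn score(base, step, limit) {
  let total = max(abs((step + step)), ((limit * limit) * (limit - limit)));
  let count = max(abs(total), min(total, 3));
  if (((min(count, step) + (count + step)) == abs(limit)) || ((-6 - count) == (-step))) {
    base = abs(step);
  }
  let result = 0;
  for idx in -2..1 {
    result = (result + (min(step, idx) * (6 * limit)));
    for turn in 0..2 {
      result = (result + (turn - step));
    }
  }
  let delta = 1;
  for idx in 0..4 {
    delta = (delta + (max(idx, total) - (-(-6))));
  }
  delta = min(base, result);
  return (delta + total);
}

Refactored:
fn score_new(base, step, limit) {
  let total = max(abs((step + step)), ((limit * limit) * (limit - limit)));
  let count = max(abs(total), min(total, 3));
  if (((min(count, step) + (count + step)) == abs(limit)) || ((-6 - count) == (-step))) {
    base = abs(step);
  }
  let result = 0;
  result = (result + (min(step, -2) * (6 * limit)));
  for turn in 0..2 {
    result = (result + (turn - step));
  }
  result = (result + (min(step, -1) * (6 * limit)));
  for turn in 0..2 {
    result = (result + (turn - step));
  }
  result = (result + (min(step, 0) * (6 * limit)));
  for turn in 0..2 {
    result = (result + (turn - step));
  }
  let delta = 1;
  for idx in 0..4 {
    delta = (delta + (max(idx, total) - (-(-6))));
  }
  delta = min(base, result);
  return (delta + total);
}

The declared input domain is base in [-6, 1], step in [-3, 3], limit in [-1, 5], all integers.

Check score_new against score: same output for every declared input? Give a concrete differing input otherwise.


This is a faithful refactor — loop structure differs, and statement counts differ, and min/max/abs usage differs, and arithmetic usage differs, and constant usage differs, but the computed results match everywhere.
Spot check at base=0, step=0, limit=2 — score: total = 0; count = 0; (((min(count, step) + (count + step)) == abs(limit)) || ((-6 - count) == (-step))) -> false; result = 0; [idx=-2]; result = -24; [turn=0]; result = -24; [turn=1]; result = -23; [idx=-1]; result = -35; [turn=0]; result = -35; [turn=1]; result = -34; [idx=0]; result = -34; [turn=0]; result = -34; [turn=1]; result = -33; delta = 1; [idx=0]; delta = -5; [idx=1]; delta = -10; [idx=2]; delta = -14; [idx=3]; delta = -17; delta = -33; return -33. score_new: total = 0; count = 0; (((min(count, step) + (count + step)) == abs(limit)) || ((-6 - count) == (-step))) -> false; result = 0; result = -24; [turn=0]; result = -24; [turn=1]; result = -23; result = -35; [turn=0]; result = -35; [turn=1]; result = -34; result = -34; [turn=0]; result = -34; [turn=1]; result = -33; delta = 1; [idx=0]; delta = -5; [idx=1]; delta = -10; [idx=2]; delta = -14; [idx=3]; delta = -17; delta = -33; return -33. Both give -33.
Checked all 392 inputs in the declared domain: the outputs agree on every one.
verdict: equivalent


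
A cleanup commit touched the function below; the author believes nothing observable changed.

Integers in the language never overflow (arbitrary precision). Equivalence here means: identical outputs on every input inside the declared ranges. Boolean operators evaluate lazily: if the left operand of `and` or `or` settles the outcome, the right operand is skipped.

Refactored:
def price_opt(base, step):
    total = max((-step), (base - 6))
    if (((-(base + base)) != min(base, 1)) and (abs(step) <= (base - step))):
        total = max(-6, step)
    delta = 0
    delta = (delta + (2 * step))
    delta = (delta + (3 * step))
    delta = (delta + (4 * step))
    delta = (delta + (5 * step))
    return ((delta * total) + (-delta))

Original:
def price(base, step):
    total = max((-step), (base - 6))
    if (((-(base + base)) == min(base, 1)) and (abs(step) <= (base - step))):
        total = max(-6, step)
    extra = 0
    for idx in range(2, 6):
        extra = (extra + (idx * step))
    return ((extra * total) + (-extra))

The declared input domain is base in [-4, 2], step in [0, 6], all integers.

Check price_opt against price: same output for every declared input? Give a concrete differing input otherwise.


Evaluate both at base=2, step=1.
price: total=-1, then (((-(base + base)) == min(base, 1)) and (abs(step) <= (base - step))) is false, then extra=0, then (idx=2), then extra=2, then (idx=3), then extra=5, then (idx=4), then extra=9, then (idx=5), then extra=14, then returns -28
price_opt: total=-1, then (((-(base + base)) != min(base, 1)) and (abs(step) <= (base - step))) is true, then total=1, then delta=0, then delta=2, then delta=5, then delta=9, then delta=14, then returns 0
-28 vs 0 — the two versions disagree here.
verdict: not equivalent; witness: base=2, step=1


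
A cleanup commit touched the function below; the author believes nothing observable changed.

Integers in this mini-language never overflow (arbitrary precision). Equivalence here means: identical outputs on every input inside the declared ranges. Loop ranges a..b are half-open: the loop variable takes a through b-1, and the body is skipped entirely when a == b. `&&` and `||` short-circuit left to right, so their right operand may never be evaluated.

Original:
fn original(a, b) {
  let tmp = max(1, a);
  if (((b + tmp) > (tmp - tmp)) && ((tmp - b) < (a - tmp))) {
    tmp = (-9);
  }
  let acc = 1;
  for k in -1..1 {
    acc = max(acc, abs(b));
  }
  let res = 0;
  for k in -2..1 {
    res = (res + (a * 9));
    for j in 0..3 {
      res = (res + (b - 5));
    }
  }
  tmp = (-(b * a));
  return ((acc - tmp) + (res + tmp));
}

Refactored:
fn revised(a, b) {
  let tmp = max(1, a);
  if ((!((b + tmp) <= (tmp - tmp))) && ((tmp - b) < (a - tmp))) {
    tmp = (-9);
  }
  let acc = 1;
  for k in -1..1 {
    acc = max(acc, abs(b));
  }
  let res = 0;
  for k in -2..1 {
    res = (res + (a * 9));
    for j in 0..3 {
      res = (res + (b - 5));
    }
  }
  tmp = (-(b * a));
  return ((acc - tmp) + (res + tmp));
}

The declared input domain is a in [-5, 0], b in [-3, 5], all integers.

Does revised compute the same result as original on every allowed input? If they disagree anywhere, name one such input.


The two versions differ — the changes include boolean connective usage differs, comparison usage differs.
Spot check at a=-1, b=5 — original: tmp becomes 1; next (((b + tmp) > (tmp - tmp)) && ((tmp - b) < (a - tmp))) evaluates to true; next tmp becomes -9; next acc becomes 1; next at k=-1:; next acc becomes 5; next at k=0:; next acc becomes 5; next res becomes 0; next at k=-2:; next res becomes -9; next at j=0:; next res becomes -9; next at j=1:; next res becomes -9; next at j=2:; next res becomes -9; next at k=-1:; next res becomes -18; next at j=0:; next res becomes -18; next at j=1:; next res becomes -18; next at j=2:; next res becomes -18; next at k=0:; next res becomes -27; next at j=0:; next res becomes -27; next at j=1:; next res becomes -27; next at j=2:; next res becomes -27; next tmp becomes 5; next final value -22. revised: tmp becomes 1; next ((!((b + tmp) <= (tmp - tmp))) && ((tmp - b) < (a - tmp))) evaluates to true; next tmp becomes -9; next acc becomes 1; next at k=-1:; next acc becomes 5; next at k=0:; next acc becomes 5; next res becomes 0; next at k=-2:; next res becomes -9; next at j=0:; next res becomes -9; next at j=1:; next res becomes -9; next at j=2:; next res becomes -9; next at k=-1:; next res becomes -18; next at j=0:; next res becomes -18; next at j=1:; next res becomes -18; next at j=2:; next res becomes -18; next at k=0:; next res becomes -27; next at j=0:; next res becomes -27; next at j=1:; next res becomes -27; next at j=2:; next res becomes -27; next tmp becomes 5; next final value -22. Both give -22.
An exhaustive pass over the 54 declared inputs shows identical outputs.
verdict: equivalent


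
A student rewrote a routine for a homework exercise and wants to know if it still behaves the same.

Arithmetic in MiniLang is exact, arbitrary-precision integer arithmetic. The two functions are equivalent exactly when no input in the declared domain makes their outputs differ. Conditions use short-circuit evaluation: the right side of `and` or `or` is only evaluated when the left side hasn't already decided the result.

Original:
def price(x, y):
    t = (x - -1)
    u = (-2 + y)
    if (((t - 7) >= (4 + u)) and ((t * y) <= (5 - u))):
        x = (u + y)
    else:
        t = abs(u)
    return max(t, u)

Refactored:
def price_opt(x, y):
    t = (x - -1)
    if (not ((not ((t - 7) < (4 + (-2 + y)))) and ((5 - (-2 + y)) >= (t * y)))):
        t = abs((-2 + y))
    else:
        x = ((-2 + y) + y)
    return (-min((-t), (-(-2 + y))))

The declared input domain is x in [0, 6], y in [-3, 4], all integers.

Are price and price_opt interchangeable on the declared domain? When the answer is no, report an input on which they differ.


The two versions differ — the changes include arithmetic usage differs, plus min/max/abs usage differs, plus local variable names differ, plus boolean connective usage differs, plus comparison usage differs, plus statement counts differ, plus constant usage differs.
Tracing x=3, y=1: price: t becomes 4; next u becomes -1; next (((t - 7) >= (4 + u)) and ((t * y) <= (5 - u))) evaluates to false; next t becomes 1; next final value 1 | price_opt: t becomes 4; next (not ((not ((t - 7) < (4 + (-2 + y)))) and ((5 - (-2 + y)) >= (t * y)))) evaluates to true; next t becomes 1; next final value 1 — matching result 1.
Across all 56 domain points the two functions coincide.
verdict: equivalent


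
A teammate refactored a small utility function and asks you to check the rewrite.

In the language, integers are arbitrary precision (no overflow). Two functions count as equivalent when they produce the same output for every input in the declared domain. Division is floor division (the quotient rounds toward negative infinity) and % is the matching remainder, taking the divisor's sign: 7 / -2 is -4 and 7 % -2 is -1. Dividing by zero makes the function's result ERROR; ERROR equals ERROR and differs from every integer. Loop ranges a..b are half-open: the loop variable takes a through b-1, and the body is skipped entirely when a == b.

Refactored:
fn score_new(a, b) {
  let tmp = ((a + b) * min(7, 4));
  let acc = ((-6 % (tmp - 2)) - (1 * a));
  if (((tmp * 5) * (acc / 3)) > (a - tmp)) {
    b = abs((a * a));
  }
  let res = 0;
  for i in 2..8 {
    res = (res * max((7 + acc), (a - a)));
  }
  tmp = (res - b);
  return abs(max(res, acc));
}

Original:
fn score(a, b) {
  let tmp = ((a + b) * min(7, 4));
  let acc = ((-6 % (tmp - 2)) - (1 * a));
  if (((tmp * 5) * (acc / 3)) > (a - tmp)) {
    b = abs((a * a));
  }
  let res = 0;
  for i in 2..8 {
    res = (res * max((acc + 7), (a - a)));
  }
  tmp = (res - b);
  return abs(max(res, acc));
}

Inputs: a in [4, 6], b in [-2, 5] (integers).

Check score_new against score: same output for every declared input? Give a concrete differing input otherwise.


Differences: same computation, different form — yet all 24 inputs agree.
verdict: equivalent


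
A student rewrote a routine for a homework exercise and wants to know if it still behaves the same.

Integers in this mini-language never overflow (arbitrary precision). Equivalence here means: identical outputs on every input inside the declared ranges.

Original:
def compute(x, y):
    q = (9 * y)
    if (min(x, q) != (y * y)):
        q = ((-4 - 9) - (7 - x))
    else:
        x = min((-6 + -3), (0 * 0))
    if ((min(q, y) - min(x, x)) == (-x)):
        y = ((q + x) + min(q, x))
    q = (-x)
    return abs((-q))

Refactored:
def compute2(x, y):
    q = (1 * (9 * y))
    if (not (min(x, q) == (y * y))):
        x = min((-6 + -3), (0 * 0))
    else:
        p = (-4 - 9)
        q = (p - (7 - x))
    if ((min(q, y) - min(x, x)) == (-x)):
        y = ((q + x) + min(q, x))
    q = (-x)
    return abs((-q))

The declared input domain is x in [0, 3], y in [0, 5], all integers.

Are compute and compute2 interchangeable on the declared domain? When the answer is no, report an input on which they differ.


The rewrite breaks on x=0, y=0, where the results are 9 and 0.
compute: q = 0; (min(x, q) != (y * y)) -> false; x = -9; ((min(q, y) - min(x, x)) == (-x)) -> true; y = -18; q = 9; return 9
compute2: q = 0; (not (min(x, q) == (y * y))) -> false; p = -13; q = -20; ((min(q, y) - min(x, x)) == (-x)) -> false; q = 0; return 0
verdict: not equivalent; witness: x=0, y=0


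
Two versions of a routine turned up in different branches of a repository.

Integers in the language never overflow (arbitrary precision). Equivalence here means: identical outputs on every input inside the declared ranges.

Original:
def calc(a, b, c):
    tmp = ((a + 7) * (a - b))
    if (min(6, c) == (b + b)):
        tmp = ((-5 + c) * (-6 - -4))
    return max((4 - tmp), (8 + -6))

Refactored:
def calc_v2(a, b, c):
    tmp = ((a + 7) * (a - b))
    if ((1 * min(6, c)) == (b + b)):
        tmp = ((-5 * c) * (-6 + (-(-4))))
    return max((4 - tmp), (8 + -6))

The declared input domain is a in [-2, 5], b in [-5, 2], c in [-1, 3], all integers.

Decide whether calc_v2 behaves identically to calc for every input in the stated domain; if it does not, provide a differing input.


The rewrite breaks on a=-2, b=0, c=0, where the results are 2 and 4.
calc: tmp := -10 | (min(6, c) == (b + b)): true | tmp := 10 | result 2
calc_v2: tmp := -10 | ((1 * min(6, c)) == (b + b)): true | tmp := 0 | result 4
verdict: not equivalent; witness: a=-2, b=0, c=0


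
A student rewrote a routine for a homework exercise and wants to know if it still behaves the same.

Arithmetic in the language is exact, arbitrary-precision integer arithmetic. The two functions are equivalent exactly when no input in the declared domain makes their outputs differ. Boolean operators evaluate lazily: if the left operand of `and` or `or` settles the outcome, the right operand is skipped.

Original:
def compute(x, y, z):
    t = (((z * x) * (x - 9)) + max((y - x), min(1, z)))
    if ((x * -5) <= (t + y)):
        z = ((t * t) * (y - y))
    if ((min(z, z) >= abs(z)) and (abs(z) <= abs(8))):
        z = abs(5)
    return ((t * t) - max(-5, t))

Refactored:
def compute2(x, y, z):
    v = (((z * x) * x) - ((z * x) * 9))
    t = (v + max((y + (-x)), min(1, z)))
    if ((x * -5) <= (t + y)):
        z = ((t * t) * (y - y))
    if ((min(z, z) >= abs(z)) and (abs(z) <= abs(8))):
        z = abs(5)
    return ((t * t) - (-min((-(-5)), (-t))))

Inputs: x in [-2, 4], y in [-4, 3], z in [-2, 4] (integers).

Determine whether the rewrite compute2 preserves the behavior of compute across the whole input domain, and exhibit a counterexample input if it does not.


Comparing the listings, the differences include: arithmetic usage differs, plus min/max/abs usage differs, plus local variable names differ, plus statement counts differ.
As a probe, take x=-2, y=-2, z=-1: compute runs t := -22 | ((x * -5) <= (t + y)): false | ((min(z, z) >= abs(z)) and (abs(z) <= abs(8))): false | result 489; compute2 runs v := -22 | t := -22 | ((x * -5) <= (t + y)): false | ((min(z, z) >= abs(z)) and (abs(z) <= abs(8))): false | result 489; both end at 489.
An exhaustive pass over the 392 declared inputs shows identical outputs.
verdict: equivalent


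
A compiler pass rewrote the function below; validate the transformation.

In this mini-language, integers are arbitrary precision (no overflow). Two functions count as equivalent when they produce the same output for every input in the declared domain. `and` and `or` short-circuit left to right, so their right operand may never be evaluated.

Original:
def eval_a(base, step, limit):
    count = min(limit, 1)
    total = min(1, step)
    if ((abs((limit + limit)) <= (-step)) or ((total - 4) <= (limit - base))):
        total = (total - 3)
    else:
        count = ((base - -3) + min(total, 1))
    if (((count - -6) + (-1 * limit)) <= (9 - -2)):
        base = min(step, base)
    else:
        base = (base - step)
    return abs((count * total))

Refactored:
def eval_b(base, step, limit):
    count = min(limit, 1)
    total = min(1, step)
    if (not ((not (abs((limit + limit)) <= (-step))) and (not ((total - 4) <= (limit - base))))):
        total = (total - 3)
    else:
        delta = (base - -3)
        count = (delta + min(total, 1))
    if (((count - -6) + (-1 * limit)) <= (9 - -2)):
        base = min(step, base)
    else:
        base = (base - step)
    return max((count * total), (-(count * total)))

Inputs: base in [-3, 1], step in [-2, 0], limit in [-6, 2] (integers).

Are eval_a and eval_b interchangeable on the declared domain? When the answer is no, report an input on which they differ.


The two versions differ — the changes include statement counts differ; also boolean connective usage differs; also min/max/abs usage differs; also local variable names differ; also arithmetic usage differs.
As a probe, take base=-2, step=-1, limit=-5: eval_a runs count = -5; total = -1; ((abs((limit + limit)) <= (-step)) or ((total - 4) <= (limit - base))) -> true; total = -4; (((count - -6) + (-1 * limit)) <= (9 - -2)) -> true; base = -2; return 20; eval_b runs count = -5; total = -1; (not ((not (abs((limit + limit)) <= (-step))) and (not ((total - 4) <= (limit - base))))) -> true; total = -4; (((count - -6) + (-1 * limit)) <= (9 - -2)) -> true; base = -2; return 20; both end at 20.
Every one of the 135 inputs gives matching results.
verdict: equivalent


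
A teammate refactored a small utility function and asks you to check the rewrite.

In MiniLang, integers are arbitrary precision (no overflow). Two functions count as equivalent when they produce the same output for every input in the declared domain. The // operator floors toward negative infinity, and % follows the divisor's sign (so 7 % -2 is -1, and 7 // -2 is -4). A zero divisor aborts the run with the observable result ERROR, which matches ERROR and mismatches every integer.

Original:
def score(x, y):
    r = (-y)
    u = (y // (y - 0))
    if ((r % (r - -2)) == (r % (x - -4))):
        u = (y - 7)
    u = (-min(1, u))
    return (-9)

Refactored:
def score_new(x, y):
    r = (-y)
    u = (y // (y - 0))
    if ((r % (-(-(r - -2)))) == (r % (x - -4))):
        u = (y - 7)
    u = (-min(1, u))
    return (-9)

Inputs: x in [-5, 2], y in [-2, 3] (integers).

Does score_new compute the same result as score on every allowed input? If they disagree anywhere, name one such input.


The two are interchangeable: same computation, different form, and every declared input agrees.
Spot check at x=0, y=1 — score: r = -1; u = 1; ((r % (r - -2)) == (r % (x - -4))) -> false; u = -1; return -9. score_new: r = -1; u = 1; ((r % (-(-(r - -2)))) == (r % (x - -4))) -> false; u = -1; return -9. Both give -9.
Every one of the 48 inputs gives matching results.
verdict: equivalent


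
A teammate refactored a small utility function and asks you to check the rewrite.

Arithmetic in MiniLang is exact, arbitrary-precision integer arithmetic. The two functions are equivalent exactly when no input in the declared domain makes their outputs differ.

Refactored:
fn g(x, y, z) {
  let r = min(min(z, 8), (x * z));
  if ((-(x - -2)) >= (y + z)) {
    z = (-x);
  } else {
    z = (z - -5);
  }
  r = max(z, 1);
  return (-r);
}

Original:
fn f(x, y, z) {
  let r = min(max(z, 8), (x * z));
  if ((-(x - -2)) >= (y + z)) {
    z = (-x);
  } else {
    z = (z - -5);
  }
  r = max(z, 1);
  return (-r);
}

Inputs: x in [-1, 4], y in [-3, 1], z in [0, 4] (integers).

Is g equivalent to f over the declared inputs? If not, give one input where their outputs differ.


The one real change (`max(z, 8)` became `min(z, 8)`) has no effect anywhere in the declared ranges.
As a probe, take x=1, y=-2, z=3: f runs r = 3; ((-(x - -2)) >= (y + z)) -> false; z = 8; r = 8; return -8; g runs r = 3; ((-(x - -2)) >= (y + z)) -> false; z = 8; r = 8; return -8; both end at -8.
An exhaustive pass over the 150 declared inputs shows identical outputs.
verdict: equivalent


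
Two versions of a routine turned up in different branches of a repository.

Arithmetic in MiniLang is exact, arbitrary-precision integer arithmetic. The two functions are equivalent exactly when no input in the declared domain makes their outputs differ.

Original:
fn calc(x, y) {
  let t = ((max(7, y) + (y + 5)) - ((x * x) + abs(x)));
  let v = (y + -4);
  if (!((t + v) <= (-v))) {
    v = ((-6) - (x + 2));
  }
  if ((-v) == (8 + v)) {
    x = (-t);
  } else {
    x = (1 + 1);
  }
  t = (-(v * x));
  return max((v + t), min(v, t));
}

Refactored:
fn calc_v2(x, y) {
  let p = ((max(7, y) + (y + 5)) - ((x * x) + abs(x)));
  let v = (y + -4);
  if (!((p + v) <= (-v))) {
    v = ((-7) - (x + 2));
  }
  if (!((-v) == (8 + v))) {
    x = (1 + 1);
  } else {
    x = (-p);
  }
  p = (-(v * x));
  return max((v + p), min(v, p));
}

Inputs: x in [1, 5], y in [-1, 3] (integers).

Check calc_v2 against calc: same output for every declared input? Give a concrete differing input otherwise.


The rewrite breaks on x=1, y=0, where the results are 9 and 10.
calc: t=10, then v=-4, then (!((t + v) <= (-v))) is true, then v=-9, then ((-v) == (8 + v)) is false, then x=2, then t=18, then returns 9
calc_v2: p=10, then v=-4, then (!((p + v) <= (-v))) is true, then v=-10, then (!((-v) == (8 + v))) is true, then x=2, then p=20, then returns 10
verdict: not equivalent; witness: x=1, y=0


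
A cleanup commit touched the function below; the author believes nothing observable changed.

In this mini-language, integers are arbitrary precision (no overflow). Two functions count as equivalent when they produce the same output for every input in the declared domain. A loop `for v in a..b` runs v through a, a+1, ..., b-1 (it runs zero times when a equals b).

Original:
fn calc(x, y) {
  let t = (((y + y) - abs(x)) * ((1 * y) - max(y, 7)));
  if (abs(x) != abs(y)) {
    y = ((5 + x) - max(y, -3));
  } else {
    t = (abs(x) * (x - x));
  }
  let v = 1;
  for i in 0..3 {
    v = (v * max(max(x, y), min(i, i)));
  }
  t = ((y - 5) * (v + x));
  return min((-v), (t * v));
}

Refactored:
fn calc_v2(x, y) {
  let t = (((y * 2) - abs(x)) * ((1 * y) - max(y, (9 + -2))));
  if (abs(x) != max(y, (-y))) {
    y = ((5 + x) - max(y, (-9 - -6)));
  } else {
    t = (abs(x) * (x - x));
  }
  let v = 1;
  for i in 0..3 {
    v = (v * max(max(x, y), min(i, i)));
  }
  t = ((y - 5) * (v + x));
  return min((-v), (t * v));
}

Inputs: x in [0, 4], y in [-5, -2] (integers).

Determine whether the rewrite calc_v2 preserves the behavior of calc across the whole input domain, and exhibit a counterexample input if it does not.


Comparing the listings, the differences include: min/max/abs usage differs; arithmetic usage differs; constant usage differs.
As a probe, take x=0, y=-4: calc runs t=88, then (abs(x) != abs(y)) is true, then y=8, then v=1, then (i=0), then v=8, then (i=1), then v=64, then (i=2), then v=512, then t=1536, then returns -512; calc_v2 runs t=88, then (abs(x) != max(y, (-y))) is true, then y=8, then v=1, then (i=0), then v=8, then (i=1), then v=64, then (i=2), then v=512, then t=1536, then returns -512; both end at -512.
Every one of the 20 inputs gives matching results.
verdict: equivalent


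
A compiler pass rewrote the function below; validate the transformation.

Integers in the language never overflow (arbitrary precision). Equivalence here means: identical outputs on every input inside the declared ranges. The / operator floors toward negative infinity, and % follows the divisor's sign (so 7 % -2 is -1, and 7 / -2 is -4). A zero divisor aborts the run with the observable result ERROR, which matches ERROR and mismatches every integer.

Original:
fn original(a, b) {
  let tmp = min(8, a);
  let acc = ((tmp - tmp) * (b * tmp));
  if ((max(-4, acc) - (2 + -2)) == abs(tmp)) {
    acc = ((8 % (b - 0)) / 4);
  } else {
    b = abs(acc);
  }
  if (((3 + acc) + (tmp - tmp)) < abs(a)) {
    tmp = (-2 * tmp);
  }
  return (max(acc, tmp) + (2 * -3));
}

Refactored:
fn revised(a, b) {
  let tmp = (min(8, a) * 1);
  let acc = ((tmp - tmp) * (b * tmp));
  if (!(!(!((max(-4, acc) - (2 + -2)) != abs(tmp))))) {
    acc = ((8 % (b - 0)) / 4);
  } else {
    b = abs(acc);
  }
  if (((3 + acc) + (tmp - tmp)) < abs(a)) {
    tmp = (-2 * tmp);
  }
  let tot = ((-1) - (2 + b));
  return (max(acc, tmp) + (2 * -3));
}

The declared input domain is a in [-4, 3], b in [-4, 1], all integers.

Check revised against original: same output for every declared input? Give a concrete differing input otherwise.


Behavior is preserved: although constant usage differs, and arithmetic usage differs, and comparison usage differs, and boolean connective usage differs, and local variable names differ, and statement counts differ, the outputs never diverge.
Tracing a=-4, b=-4: original: tmp becomes -4; next acc becomes 0; next ((max(-4, acc) - (2 + -2)) == abs(tmp)) evaluates to false; next b becomes 0; next (((3 + acc) + (tmp - tmp)) < abs(a)) evaluates to true; next tmp becomes 8; next final value 2 | revised: tmp becomes -4; next acc becomes 0; next (!(!(!((max(-4, acc) - (2 + -2)) != abs(tmp))))) evaluates to false; next b becomes 0; next (((3 + acc) + (tmp - tmp)) < abs(a)) evaluates to true; next tmp becomes 8; next tot becomes -3; next final value 2 — matching result 2.
Checked all 48 inputs in the declared domain: the outputs agree on every one.
verdict: equivalent
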